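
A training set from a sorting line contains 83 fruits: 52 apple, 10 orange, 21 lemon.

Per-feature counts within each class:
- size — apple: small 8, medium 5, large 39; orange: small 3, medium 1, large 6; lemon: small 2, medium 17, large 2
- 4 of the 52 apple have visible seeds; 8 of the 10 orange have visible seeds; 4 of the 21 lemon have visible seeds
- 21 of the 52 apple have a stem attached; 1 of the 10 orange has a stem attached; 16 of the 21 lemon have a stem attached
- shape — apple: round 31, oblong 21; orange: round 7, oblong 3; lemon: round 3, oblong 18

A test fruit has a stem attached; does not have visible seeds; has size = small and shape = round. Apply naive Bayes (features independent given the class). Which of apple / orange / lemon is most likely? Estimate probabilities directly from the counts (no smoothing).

apple

apple: (52/83) × (8/52) × (48/52) × (21/52) × (31/52) ≈ 0.0214202
orange: (10/83) × (3/10) × (2/10) × (1/10) × (7/10) ≈ 0.000506024
lemon: (21/83) × (2/21) × (17/21) × (16/21) × (3/21) ≈ 0.00212317
Highest score → apple.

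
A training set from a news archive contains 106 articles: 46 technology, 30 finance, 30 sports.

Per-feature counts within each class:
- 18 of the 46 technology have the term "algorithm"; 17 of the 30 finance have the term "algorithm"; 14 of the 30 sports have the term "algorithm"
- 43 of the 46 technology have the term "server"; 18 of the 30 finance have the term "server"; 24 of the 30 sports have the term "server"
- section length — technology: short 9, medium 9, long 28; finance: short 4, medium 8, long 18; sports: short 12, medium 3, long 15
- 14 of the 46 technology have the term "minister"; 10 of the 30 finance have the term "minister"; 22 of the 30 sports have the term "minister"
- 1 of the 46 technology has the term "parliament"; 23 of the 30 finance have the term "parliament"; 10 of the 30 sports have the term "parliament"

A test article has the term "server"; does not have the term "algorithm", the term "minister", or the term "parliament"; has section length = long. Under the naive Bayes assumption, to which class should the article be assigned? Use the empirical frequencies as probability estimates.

technology

technology: (46/106) × (28/46) × (43/46) × (28/46) × (32/46) × (45/46) ≈ 0.102284
finance: (30/106) × (13/30) × (18/30) × (18/30) × (20/30) × (7/30) ≈ 0.00686792
sports: (30/106) × (16/30) × (24/30) × (15/30) × (8/30) × (20/30) ≈ 0.0107338
Highest score → technology.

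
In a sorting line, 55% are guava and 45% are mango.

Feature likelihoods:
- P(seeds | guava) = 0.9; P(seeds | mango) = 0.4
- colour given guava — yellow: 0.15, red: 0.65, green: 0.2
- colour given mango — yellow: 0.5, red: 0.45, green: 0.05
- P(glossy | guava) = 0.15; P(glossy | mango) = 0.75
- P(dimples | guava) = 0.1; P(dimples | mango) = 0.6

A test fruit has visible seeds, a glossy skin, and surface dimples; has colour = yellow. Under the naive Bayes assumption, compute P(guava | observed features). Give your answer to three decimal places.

guava: 0.55 × 0.9 × 0.15 × 0.15 × 0.1 = 0.00111375
mango: 0.45 × 0.4 × 0.5 × 0.75 × 0.6 = 0.0405
P(guava | x) = 0.00111375 / 0.04161375 ≈ 0.027

0.027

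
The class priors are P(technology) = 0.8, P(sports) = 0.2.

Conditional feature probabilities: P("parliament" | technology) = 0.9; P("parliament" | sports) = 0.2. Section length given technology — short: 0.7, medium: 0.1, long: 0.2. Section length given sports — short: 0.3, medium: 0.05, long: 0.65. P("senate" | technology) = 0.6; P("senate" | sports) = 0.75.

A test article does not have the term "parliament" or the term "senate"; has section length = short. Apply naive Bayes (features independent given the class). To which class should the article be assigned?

technology: 0.8 × (1−0.9) × 0.7 × (1−0.6) = 0.0224
sports: 0.2 × (1−0.2) × 0.3 × (1−0.75) = 0.012
Highest score → technology.

technology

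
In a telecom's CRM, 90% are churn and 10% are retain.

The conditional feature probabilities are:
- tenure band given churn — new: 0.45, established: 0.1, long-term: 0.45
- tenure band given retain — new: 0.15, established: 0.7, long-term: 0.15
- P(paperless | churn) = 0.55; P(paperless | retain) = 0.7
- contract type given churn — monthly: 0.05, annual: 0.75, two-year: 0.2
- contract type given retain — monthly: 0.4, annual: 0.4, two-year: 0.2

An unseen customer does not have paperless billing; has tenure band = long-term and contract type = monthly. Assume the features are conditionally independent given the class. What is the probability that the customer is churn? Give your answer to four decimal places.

0.8351

churn: 0.9 × 0.45 × (1−0.55) × 0.05 = 0.0091125
retain: 0.1 × 0.15 × (1−0.7) × 0.4 = 0.0018
P(churn | x) = 0.0091125 / 0.0109125 ≈ 0.8351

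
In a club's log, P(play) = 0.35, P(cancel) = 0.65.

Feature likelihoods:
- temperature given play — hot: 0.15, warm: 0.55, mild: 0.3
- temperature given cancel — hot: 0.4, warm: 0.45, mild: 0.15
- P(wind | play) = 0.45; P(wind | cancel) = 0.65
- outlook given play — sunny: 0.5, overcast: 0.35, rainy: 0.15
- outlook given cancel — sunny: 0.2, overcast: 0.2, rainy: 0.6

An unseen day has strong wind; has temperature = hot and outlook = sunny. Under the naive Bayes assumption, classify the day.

play: 0.35 × 0.15 × 0.45 × 0.5 = 0.0118125
cancel: 0.65 × 0.4 × 0.65 × 0.2 = 0.0338
Highest score → cancel.

cancel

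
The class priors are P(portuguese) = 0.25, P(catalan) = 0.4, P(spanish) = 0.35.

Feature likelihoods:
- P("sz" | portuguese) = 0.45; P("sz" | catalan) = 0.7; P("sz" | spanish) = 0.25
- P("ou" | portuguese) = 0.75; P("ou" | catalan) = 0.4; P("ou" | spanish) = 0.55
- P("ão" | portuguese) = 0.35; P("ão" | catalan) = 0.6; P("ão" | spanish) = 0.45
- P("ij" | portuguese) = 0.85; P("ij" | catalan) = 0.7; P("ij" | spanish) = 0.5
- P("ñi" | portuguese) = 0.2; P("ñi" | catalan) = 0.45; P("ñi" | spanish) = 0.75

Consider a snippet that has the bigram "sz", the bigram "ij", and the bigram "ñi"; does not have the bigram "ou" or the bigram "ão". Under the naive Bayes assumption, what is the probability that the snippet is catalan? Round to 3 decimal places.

0.653

portuguese: 0.25 × 0.45 × (1−0.75) × (1−0.35) × 0.85 × 0.2 = 0.0031078125
catalan: 0.4 × 0.7 × (1−0.4) × (1−0.6) × 0.7 × 0.45 = 0.021168
spanish: 0.35 × 0.25 × (1−0.55) × (1−0.45) × 0.5 × 0.75 = 0.00812109375
P(catalan | x) = 0.021168 / 0.03239690625 ≈ 0.653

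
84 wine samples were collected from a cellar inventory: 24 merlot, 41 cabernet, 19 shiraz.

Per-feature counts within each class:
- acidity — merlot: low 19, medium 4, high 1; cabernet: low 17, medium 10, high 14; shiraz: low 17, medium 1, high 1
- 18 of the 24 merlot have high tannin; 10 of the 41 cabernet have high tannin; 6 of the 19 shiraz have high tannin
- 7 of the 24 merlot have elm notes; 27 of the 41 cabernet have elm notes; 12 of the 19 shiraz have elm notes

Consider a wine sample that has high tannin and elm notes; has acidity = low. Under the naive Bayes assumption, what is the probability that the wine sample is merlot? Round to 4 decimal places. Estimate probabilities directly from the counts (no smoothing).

0.4044

merlot: (24/84) × (19/24) × (18/24) × (7/24) ≈ 0.0494792
cabernet: (41/84) × (17/41) × (10/41) × (27/41) ≈ 0.0325062
shiraz: (19/84) × (17/19) × (6/19) × (12/19) ≈ 0.0403641
P(merlot | x) = 0.0494792 / 0.1223495 ≈ 0.4044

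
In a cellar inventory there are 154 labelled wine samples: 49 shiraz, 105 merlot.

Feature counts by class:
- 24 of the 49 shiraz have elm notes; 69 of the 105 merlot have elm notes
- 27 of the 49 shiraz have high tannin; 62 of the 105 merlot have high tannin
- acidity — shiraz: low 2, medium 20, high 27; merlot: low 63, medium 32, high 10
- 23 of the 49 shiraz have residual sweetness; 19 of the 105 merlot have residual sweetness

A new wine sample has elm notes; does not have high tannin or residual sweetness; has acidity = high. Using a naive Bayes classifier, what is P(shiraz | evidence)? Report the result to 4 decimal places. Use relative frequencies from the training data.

0.5884

shiraz: (49/154) × (24/49) × (22/49) × (27/49) × (26/49) ≈ 0.0204579
merlot: (105/154) × (69/105) × (43/105) × (10/105) × (86/105) ≈ 0.0143129
P(shiraz | x) = 0.0204579 / 0.0347708 ≈ 0.5884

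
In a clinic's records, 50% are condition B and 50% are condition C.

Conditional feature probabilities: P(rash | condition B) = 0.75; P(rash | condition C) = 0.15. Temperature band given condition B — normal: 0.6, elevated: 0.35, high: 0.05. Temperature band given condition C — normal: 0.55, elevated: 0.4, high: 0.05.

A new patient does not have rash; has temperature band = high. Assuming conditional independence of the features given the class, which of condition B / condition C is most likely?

condition C

condition B: 0.5 × (1−0.75) × 0.05 = 0.00625
condition C: 0.5 × (1−0.15) × 0.05 = 0.02125
Highest score → condition C.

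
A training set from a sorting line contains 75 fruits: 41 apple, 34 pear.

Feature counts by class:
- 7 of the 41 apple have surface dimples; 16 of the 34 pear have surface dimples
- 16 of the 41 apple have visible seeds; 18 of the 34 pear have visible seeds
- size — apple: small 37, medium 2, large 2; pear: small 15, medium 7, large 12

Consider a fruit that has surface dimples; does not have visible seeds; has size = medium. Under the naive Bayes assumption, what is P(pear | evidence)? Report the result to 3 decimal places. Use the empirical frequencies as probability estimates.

apple: (41/75) × (7/41) × (25/41) × (2/41) ≈ 0.00277613
pear: (34/75) × (16/34) × (16/34) × (7/34) ≈ 0.020669
P(pear | x) = 0.020669 / 0.02344513 ≈ 0.882

0.882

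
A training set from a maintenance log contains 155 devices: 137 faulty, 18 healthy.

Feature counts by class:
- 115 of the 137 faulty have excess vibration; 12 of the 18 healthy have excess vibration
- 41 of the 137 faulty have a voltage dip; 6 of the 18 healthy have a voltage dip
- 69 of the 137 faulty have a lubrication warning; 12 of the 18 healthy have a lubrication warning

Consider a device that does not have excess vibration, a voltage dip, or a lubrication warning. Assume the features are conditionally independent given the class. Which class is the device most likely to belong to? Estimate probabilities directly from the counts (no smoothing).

faulty: (137/155) × (22/137) × (96/137) × (68/137) ≈ 0.0493662
healthy: (18/155) × (6/18) × (12/18) × (6/18) ≈ 0.00860215
Highest score → faulty.

faulty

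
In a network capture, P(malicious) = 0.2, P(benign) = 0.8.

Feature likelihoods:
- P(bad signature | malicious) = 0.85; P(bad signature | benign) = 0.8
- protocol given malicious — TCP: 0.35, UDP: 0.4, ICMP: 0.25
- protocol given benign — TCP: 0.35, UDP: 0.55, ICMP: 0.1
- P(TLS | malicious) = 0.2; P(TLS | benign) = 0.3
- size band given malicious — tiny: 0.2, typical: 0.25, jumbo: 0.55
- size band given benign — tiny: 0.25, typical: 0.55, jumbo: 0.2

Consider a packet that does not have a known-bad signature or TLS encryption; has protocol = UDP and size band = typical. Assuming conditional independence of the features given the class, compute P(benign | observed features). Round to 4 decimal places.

malicious: 0.2 × (1−0.85) × 0.4 × (1−0.2) × 0.25 = 0.0024
benign: 0.8 × (1−0.8) × 0.55 × (1−0.3) × 0.55 = 0.03388
P(benign | x) = 0.03388 / 0.03628 ≈ 0.9338

0.9338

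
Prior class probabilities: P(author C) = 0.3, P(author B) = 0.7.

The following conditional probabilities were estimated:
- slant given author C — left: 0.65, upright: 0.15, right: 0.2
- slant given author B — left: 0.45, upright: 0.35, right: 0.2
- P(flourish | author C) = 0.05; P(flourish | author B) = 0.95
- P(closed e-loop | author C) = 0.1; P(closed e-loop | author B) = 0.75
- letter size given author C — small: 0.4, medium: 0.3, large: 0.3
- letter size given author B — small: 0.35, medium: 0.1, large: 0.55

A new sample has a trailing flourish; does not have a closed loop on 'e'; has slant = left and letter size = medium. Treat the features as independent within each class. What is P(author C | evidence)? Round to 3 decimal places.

0.260

author C: 0.3 × 0.65 × 0.05 × (1−0.1) × 0.3 = 0.0026325
author B: 0.7 × 0.45 × 0.95 × (1−0.75) × 0.1 = 0.00748125
P(author C | x) = 0.0026325 / 0.01011375 ≈ 0.260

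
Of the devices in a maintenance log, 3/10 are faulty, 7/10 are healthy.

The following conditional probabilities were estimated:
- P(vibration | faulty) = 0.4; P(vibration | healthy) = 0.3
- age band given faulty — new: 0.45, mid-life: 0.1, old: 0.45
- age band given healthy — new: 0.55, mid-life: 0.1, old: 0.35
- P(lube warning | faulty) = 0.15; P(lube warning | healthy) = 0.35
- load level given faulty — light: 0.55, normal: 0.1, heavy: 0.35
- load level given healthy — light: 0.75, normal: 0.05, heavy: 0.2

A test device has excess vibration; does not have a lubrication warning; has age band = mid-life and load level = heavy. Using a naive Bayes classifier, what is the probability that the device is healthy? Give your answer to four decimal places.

faulty: 0.3 × 0.4 × 0.1 × (1−0.15) × 0.35 = 0.00357
healthy: 0.7 × 0.3 × 0.1 × (1−0.35) × 0.2 = 0.00273
P(healthy | x) = 0.00273 / 0.0063 ≈ 0.4333

0.4333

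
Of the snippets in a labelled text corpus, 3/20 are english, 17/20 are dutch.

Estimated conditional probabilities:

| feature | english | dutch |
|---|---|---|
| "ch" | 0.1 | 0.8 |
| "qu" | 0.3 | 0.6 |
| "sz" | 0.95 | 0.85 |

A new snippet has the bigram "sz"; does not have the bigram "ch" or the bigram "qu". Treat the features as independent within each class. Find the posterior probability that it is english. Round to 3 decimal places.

english: 0.15 × (1−0.1) × (1−0.3) × 0.95 = 0.089775
dutch: 0.85 × (1−0.8) × (1−0.6) × 0.85 = 0.0578
P(english | x) = 0.089775 / 0.147575 ≈ 0.608

0.608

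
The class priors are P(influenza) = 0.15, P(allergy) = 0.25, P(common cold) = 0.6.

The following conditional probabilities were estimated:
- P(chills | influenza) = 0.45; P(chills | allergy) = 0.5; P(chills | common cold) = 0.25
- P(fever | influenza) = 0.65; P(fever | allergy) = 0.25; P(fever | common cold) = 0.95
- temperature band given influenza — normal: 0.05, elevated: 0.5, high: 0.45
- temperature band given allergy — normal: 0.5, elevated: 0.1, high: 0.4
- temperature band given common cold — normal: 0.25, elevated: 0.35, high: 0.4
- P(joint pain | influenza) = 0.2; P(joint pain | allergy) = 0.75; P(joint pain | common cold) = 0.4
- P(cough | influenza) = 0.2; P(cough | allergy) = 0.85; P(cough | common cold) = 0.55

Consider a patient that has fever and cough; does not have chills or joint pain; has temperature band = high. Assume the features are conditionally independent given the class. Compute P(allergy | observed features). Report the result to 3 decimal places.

0.042

influenza: 0.15 × (1−0.45) × 0.65 × 0.45 × (1−0.2) × 0.2 = 0.003861
allergy: 0.25 × (1−0.5) × 0.25 × 0.4 × (1−0.75) × 0.85 = 0.00265625
common cold: 0.6 × (1−0.25) × 0.95 × 0.4 × (1−0.4) × 0.55 = 0.05643
P(allergy | x) = 0.00265625 / 0.06294725 ≈ 0.042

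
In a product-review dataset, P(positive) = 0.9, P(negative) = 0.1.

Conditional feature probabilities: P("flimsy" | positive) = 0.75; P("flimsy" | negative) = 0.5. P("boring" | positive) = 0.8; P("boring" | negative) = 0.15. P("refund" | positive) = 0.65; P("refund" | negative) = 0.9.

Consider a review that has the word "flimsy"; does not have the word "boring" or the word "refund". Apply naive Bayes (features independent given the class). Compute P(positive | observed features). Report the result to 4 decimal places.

positive: 0.9 × 0.75 × (1−0.8) × (1−0.65) = 0.04725
negative: 0.1 × 0.5 × (1−0.15) × (1−0.9) = 0.00425
P(positive | x) = 0.04725 / 0.0515 ≈ 0.9175

0.9175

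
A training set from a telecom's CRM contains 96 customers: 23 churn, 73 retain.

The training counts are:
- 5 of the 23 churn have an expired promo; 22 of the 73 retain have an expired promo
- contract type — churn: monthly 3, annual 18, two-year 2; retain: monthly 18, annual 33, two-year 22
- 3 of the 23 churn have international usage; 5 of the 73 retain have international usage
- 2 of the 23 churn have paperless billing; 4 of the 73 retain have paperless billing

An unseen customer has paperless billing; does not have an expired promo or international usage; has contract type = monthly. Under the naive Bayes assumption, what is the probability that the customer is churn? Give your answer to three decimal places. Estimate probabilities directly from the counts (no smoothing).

churn: (23/96) × (18/23) × (3/23) × (20/23) × (2/23) ≈ 0.00184926
retain: (73/96) × (51/73) × (18/73) × (68/73) × (4/73) ≈ 0.00668608
P(churn | x) = 0.00184926 / 0.00853534 ≈ 0.217

0.217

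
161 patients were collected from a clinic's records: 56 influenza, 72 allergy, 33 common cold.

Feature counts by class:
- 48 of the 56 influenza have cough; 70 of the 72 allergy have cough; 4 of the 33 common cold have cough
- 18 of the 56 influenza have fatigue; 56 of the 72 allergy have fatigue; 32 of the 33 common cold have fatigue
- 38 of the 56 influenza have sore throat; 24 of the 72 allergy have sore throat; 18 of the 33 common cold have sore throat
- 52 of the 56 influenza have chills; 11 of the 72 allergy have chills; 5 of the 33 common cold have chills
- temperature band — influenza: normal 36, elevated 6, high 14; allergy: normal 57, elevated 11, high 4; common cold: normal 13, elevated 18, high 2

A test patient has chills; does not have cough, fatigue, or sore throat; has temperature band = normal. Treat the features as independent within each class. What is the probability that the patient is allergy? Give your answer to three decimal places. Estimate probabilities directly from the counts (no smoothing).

0.033

influenza: (56/161) × (8/56) × (38/56) × (18/56) × (52/56) × (36/56) ≈ 0.00646955
allergy: (72/161) × (2/72) × (16/72) × (48/72) × (11/72) × (57/72) ≈ 0.000222589
common cold: (33/161) × (29/33) × (1/33) × (15/33) × (5/33) × (13/33) ≈ 0.000148088
P(allergy | x) = 0.000222589 / 0.006840227 ≈ 0.033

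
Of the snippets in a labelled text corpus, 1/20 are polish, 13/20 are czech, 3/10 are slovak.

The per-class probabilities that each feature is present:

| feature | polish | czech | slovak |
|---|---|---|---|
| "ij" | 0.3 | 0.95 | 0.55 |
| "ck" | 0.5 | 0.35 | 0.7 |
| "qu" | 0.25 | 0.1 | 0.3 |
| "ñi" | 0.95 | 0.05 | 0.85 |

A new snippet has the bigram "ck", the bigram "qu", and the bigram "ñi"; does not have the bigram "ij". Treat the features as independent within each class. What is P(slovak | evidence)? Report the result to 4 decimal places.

0.8512

polish: 0.05 × (1−0.3) × 0.5 × 0.25 × 0.95 = 0.00415625
czech: 0.65 × (1−0.95) × 0.35 × 0.1 × 0.05 = 0.000056875
slovak: 0.3 × (1−0.55) × 0.7 × 0.3 × 0.85 = 0.0240975
P(slovak | x) = 0.0240975 / 0.028310625 ≈ 0.8512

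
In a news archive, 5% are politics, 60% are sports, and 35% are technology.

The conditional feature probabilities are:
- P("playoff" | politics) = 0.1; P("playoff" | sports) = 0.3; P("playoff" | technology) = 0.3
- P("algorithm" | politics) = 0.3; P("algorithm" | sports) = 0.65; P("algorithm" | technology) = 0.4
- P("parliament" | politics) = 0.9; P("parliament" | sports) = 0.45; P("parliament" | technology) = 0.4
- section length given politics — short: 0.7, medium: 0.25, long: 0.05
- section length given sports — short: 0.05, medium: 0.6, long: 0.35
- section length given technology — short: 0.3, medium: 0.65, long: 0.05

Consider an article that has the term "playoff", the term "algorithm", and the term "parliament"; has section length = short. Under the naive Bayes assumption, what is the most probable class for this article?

technology

politics: 0.05 × 0.1 × 0.3 × 0.9 × 0.7 = 0.000945
sports: 0.6 × 0.3 × 0.65 × 0.45 × 0.05 = 0.0026325
technology: 0.35 × 0.3 × 0.4 × 0.4 × 0.3 = 0.00504
Highest score → technology.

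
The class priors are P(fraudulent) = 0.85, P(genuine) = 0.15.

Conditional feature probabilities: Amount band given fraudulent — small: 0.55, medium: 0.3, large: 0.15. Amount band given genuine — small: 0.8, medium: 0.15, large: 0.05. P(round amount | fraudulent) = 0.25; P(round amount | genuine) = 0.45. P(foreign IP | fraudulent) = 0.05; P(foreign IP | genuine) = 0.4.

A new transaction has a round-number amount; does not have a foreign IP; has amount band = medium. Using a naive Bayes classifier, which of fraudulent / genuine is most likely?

fraudulent: 0.85 × 0.3 × 0.25 × (1−0.05) = 0.0605625
genuine: 0.15 × 0.15 × 0.45 × (1−0.4) = 0.006075
Highest score → fraudulent.

fraudulent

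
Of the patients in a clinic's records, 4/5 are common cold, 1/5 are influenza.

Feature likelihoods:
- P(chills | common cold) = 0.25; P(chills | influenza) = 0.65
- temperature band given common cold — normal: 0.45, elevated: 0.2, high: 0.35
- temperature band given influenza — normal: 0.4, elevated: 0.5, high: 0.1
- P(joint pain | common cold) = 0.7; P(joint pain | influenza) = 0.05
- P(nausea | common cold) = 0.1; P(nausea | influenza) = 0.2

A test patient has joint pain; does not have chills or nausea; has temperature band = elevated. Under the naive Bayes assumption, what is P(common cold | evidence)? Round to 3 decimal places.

common cold: 0.8 × (1−0.25) × 0.2 × 0.7 × (1−0.1) = 0.0756
influenza: 0.2 × (1−0.65) × 0.5 × 0.05 × (1−0.2) = 0.0014
P(common cold | x) = 0.0756 / 0.077 ≈ 0.982

0.982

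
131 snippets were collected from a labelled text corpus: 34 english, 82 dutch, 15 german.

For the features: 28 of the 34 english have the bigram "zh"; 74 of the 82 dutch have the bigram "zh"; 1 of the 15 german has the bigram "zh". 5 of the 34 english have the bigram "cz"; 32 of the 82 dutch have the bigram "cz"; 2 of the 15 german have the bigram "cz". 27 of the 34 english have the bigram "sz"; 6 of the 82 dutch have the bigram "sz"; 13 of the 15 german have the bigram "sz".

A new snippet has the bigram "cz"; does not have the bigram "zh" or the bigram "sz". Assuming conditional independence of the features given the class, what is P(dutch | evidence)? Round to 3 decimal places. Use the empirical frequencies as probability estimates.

english: (34/131) × (6/34) × (5/34) × (7/34) ≈ 0.00138672
dutch: (82/131) × (8/82) × (32/82) × (76/82) ≈ 0.0220879
german: (15/131) × (14/15) × (2/15) × (2/15) ≈ 0.00189992
P(dutch | x) = 0.0220879 / 0.02537454 ≈ 0.870

0.870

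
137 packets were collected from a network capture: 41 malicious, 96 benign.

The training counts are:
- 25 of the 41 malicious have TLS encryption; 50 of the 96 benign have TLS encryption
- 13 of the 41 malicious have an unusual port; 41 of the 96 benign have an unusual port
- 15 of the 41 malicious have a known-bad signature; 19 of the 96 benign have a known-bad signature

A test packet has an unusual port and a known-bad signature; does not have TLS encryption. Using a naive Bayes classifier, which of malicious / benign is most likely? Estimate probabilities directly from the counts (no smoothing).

malicious: (41/137) × (16/41) × (13/41) × (15/41) ≈ 0.0135477
benign: (96/137) × (46/96) × (41/96) × (19/96) ≈ 0.0283813
Highest score → benign.

benign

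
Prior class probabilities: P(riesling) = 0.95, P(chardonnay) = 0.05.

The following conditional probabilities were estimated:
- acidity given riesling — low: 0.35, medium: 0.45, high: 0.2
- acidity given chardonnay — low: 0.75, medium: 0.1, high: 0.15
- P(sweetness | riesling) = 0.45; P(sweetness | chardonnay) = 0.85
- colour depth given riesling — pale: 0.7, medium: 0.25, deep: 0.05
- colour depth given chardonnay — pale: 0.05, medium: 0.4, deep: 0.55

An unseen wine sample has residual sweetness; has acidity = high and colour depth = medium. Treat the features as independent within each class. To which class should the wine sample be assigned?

riesling

riesling: 0.95 × 0.2 × 0.45 × 0.25 = 0.021375
chardonnay: 0.05 × 0.15 × 0.85 × 0.4 = 0.00255
Highest score → riesling.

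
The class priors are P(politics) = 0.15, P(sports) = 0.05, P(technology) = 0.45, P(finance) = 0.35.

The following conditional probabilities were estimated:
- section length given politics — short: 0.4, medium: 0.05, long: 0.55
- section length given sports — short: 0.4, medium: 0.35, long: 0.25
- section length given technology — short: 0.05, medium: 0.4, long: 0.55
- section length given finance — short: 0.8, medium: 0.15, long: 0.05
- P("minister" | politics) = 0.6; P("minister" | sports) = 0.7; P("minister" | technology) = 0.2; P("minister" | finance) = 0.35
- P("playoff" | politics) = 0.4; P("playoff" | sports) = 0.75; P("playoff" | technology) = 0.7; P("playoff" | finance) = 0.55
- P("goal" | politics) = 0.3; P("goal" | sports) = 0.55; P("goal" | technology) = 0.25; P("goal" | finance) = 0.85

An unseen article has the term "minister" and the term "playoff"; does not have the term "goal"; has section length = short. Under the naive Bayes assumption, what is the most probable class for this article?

politics: 0.15 × 0.4 × 0.6 × 0.4 × (1−0.3) = 0.01008
sports: 0.05 × 0.4 × 0.7 × 0.75 × (1−0.55) = 0.004725
technology: 0.45 × 0.05 × 0.2 × 0.7 × (1−0.25) = 0.0023625
finance: 0.35 × 0.8 × 0.35 × 0.55 × (1−0.85) = 0.008085
Highest score → politics.

politics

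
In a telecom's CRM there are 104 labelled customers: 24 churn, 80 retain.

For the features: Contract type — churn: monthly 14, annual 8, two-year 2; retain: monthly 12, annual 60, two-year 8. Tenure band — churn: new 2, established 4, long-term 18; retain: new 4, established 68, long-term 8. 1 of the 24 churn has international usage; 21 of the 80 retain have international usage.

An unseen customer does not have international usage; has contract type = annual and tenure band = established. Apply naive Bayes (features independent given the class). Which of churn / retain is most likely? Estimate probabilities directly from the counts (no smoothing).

retain

churn: (24/104) × (8/24) × (4/24) × (23/24) ≈ 0.0122863
retain: (80/104) × (60/80) × (68/80) × (59/80) ≈ 0.361659
Highest score → retain.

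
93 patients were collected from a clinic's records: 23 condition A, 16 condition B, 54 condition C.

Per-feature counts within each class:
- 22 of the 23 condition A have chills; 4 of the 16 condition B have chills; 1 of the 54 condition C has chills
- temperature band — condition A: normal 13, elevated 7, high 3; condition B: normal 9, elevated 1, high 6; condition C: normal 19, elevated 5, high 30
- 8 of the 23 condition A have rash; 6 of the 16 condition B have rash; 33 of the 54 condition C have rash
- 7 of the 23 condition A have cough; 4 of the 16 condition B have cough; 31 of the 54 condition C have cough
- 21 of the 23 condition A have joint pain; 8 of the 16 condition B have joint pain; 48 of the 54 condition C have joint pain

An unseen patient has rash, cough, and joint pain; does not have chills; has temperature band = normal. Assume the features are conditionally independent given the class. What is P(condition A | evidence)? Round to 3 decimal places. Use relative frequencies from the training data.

0.009

condition A: (23/93) × (1/23) × (13/23) × (8/23) × (7/23) × (21/23) ≈ 0.00058743
condition B: (16/93) × (12/16) × (9/16) × (6/16) × (4/16) × (8/16) ≈ 0.00340222
condition C: (54/93) × (53/54) × (19/54) × (33/54) × (31/54) × (48/54) ≈ 0.06253
P(condition A | x) = 0.00058743 / 0.06651965 ≈ 0.009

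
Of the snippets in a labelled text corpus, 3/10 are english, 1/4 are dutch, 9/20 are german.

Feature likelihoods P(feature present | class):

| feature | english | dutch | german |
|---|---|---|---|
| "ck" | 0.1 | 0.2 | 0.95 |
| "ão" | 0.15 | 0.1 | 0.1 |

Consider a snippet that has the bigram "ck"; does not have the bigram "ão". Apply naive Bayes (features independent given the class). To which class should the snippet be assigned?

english: 0.3 × 0.1 × (1−0.15) = 0.0255
dutch: 0.25 × 0.2 × (1−0.1) = 0.045
german: 0.45 × 0.95 × (1−0.1) = 0.38475
Highest score → german.

german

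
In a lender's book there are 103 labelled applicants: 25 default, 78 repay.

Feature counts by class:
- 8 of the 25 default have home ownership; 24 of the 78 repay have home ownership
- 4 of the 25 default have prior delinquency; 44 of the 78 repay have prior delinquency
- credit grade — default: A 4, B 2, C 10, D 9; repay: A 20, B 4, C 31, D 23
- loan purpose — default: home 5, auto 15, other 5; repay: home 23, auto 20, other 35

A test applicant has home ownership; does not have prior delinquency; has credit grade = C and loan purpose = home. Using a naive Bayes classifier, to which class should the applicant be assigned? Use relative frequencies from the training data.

repay

default: (25/103) × (8/25) × (21/25) × (10/25) × (5/25) ≈ 0.00521942
repay: (78/103) × (24/78) × (34/78) × (31/78) × (23/78) ≈ 0.0119031
Highest score → repay.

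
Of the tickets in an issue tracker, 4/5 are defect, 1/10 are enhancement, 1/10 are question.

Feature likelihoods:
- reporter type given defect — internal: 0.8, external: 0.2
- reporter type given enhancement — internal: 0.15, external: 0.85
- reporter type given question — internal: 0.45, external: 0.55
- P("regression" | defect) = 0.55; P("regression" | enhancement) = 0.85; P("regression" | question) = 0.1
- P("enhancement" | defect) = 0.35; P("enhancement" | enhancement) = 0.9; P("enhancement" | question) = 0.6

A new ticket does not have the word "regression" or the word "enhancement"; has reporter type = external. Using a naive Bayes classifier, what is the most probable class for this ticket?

defect

defect: 0.8 × 0.2 × (1−0.55) × (1−0.35) = 0.0468
enhancement: 0.1 × 0.85 × (1−0.85) × (1−0.9) = 0.001275
question: 0.1 × 0.55 × (1−0.1) × (1−0.6) = 0.0198
Highest score → defect.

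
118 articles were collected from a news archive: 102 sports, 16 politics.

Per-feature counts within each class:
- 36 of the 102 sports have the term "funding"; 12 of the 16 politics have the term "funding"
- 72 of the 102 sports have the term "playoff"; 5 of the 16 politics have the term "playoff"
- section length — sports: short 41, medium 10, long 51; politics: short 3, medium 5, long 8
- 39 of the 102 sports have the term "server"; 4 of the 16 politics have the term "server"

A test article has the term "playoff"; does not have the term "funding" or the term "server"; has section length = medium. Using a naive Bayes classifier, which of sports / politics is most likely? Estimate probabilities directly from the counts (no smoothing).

sports

sports: (102/118) × (66/102) × (72/102) × (10/102) × (63/102) ≈ 0.0239075
politics: (16/118) × (4/16) × (5/16) × (5/16) × (12/16) ≈ 0.00248279
Highest score → sports.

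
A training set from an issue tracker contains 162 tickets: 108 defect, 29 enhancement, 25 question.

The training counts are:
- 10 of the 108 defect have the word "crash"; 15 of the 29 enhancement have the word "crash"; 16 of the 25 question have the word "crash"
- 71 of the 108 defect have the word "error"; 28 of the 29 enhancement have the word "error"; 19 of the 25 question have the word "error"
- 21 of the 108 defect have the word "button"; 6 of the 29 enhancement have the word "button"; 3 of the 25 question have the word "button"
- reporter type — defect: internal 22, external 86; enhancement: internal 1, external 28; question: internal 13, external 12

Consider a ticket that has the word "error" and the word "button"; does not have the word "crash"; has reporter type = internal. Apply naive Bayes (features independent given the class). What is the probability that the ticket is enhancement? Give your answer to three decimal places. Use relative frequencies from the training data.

defect: (108/162) × (98/108) × (71/108) × (21/108) × (22/108) ≈ 0.0157522
enhancement: (29/162) × (14/29) × (28/29) × (6/29) × (1/29) ≈ 0.00059529
question: (25/162) × (9/25) × (19/25) × (3/25) × (13/25) ≈ 0.00263467
P(enhancement | x) = 0.00059529 / 0.01898216 ≈ 0.031

0.031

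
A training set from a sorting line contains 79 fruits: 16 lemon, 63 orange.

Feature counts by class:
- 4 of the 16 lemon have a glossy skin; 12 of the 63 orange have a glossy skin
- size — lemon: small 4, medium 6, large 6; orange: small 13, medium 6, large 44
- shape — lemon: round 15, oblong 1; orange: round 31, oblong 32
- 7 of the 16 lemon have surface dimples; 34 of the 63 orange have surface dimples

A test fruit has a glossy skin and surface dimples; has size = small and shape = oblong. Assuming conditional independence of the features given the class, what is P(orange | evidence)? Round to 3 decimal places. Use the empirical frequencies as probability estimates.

lemon: (16/79) × (4/16) × (4/16) × (1/16) × (7/16) ≈ 0.000346123
orange: (63/79) × (12/63) × (13/63) × (32/63) × (34/63) ≈ 0.00859221
P(orange | x) = 0.00859221 / 0.008938333 ≈ 0.961

0.961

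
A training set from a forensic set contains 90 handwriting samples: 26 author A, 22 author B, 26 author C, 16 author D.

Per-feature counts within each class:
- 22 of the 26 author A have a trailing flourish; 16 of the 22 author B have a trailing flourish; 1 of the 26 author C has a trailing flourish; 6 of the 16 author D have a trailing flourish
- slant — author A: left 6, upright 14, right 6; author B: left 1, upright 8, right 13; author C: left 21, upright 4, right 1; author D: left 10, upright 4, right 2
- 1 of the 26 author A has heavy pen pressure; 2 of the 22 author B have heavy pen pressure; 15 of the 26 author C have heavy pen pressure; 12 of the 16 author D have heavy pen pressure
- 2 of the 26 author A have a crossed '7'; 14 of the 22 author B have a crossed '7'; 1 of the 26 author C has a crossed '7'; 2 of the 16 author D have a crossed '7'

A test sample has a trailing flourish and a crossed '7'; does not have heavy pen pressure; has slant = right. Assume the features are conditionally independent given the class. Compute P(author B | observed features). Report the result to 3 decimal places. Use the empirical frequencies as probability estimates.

0.932

author A: (26/90) × (22/26) × (6/26) × (25/26) × (2/26) ≈ 0.00417236
author B: (22/90) × (16/22) × (13/22) × (20/22) × (14/22) ≈ 0.060773
author C: (26/90) × (1/26) × (1/26) × (11/26) × (1/26) ≈ 0.00000695393
author D: (16/90) × (6/16) × (2/16) × (4/16) × (2/16) ≈ 0.000260417
P(author B | x) = 0.060773 / 0.06521273093 ≈ 0.932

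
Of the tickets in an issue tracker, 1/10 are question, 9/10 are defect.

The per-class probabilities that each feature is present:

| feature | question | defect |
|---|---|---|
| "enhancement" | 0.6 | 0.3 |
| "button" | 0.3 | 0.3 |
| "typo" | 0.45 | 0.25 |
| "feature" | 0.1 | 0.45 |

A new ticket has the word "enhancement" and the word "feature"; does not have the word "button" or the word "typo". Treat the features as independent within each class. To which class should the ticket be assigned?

question: 0.1 × 0.6 × (1−0.3) × (1−0.45) × 0.1 = 0.00231
defect: 0.9 × 0.3 × (1−0.3) × (1−0.25) × 0.45 = 0.0637875
Highest score → defect.

defect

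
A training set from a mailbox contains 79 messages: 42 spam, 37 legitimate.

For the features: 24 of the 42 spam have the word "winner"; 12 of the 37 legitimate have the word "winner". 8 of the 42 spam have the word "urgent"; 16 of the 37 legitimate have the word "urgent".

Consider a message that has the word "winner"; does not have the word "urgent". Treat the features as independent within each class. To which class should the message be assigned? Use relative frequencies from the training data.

spam

spam: (42/79) × (24/42) × (34/42) ≈ 0.245931
legitimate: (37/79) × (12/37) × (21/37) ≈ 0.0862128
Highest score → spam.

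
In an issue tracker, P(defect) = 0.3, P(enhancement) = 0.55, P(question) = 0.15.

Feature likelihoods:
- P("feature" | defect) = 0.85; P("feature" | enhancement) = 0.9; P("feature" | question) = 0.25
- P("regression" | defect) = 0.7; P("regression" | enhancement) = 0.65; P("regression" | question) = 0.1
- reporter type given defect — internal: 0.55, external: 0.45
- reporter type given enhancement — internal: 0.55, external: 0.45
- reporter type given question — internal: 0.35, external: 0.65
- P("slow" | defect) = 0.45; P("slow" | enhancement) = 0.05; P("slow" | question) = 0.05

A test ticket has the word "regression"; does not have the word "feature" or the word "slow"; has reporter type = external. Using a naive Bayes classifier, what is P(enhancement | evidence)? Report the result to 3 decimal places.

defect: 0.3 × (1−0.85) × 0.7 × 0.45 × (1−0.45) = 0.00779625
enhancement: 0.55 × (1−0.9) × 0.65 × 0.45 × (1−0.05) = 0.015283125
question: 0.15 × (1−0.25) × 0.1 × 0.65 × (1−0.05) = 0.006946875
P(enhancement | x) = 0.015283125 / 0.03002625 ≈ 0.509

0.509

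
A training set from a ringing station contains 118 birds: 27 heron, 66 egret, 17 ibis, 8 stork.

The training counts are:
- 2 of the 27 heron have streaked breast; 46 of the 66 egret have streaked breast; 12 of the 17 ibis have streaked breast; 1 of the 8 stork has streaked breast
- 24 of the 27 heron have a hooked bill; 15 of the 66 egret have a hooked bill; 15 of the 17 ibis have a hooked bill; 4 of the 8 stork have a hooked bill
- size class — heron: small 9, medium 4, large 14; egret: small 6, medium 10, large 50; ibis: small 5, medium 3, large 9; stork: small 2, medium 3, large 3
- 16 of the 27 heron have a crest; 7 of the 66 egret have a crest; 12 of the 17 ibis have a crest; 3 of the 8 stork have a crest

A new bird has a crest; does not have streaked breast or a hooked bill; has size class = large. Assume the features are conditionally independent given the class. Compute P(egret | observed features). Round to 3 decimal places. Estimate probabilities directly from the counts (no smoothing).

heron: (27/118) × (25/27) × (3/27) × (14/27) × (16/27) ≈ 0.00723329
egret: (66/118) × (20/66) × (51/66) × (50/66) × (7/66) ≈ 0.0105234
ibis: (17/118) × (5/17) × (2/17) × (9/17) × (12/17) ≈ 0.00186292
stork: (8/118) × (7/8) × (4/8) × (3/8) × (3/8) ≈ 0.00417108
P(egret | x) = 0.0105234 / 0.02379069 ≈ 0.442

0.442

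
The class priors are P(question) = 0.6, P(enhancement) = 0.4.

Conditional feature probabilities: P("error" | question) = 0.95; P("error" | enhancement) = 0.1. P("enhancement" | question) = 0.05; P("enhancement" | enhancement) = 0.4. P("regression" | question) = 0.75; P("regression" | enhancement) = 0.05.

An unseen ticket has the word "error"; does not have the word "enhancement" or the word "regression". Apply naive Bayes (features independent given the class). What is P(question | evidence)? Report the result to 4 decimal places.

0.8559

question: 0.6 × 0.95 × (1−0.05) × (1−0.75) = 0.135375
enhancement: 0.4 × 0.1 × (1−0.4) × (1−0.05) = 0.0228
P(question | x) = 0.135375 / 0.158175 ≈ 0.8559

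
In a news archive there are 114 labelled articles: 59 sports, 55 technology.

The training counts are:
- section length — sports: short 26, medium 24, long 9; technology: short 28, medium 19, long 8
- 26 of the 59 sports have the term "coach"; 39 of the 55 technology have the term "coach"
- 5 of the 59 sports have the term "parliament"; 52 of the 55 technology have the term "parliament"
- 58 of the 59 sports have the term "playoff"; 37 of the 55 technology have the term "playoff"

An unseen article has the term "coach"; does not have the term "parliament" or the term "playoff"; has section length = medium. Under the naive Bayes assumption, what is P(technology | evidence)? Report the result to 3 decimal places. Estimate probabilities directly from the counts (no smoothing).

0.594

sports: (59/114) × (24/59) × (26/59) × (54/59) × (1/59) ≈ 0.00143919
technology: (55/114) × (19/55) × (39/55) × (3/55) × (18/55) ≈ 0.00210969
P(technology | x) = 0.00210969 / 0.00354888 ≈ 0.594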